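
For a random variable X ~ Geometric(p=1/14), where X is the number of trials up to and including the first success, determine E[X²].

Using the identity E[X²] = Var(X) + (E[X])²:
E[X] = 14
Var(X) = 182
E[X²] = 182 + (14)²
= 378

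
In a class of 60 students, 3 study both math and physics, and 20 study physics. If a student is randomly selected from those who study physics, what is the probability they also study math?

P(A ∩ B) = 3/60 = 1/20
P(B) = 20/60 = 1/3
P(A|B) = P(A ∩ B) / P(B) = (1/20) / (1/3) = 3/20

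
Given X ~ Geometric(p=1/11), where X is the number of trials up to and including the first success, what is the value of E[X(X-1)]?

E[X(X-1)] = E[X² - X] = E[X²] - E[X]
E[X] = 11
E[X²] = Var(X) + (E[X])² = 110 + (11)² = 231
E[X(X-1)] = 231 - 11 = 220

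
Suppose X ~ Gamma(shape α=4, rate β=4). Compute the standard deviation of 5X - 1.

For X ~ Gamma(shape α=4, rate β=4):
Var(X) = \frac{1}{4}
SD(X) = √(Var(X)) = √(\frac{1}{4}) = \frac{1}{2}
SD(5X - 1) = |5| × SD(X) = 5 × \frac{1}{2} = \frac{5}{2}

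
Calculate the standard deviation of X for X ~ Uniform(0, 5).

For X ~ Uniform(0, 5):
Var(X) = \frac{25}{12}
SD(X) = √(Var(X)) = √(\frac{25}{12}) = \frac{5 \sqrt{3}}{6}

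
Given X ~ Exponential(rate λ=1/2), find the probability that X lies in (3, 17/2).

P(3 < X < 17/2) = ∫_{3}^{17/2} f(x) dx
where f(x) = \frac{e^{- \frac{x}{2}}}{2}
= - \frac{1}{e^{\frac{17}{4}}} + e^{- \frac{3}{2}}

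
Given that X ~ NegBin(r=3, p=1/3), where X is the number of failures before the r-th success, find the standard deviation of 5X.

For X ~ NegBin(r=3, p=1/3), where X is the number of failures before the r-th success:
Var(X) = 18
SD(X) = √(Var(X)) = √(18) = 3 \sqrt{2}
SD(5X) = |5| × SD(X) = 5 × 3 \sqrt{2} = 15 \sqrt{2}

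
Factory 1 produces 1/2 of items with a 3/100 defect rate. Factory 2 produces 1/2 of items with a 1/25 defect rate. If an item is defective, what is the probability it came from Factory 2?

Using Bayes' theorem:
P(F1) = 1/2, P(D|F1) = 3/100
P(F2) = 1/2, P(D|F2) = 1/25
P(D) = P(D|F1)P(F1) + P(D|F2)P(F2)
     = \frac{7}{200}
P(F2|D) = P(D|F2)P(F2) / P(D)
= \frac{4}{7}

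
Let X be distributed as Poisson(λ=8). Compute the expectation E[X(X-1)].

E[X(X-1)] = E[X² - X] = E[X²] - E[X]
E[X] = 8
E[X²] = Var(X) + (E[X])² = 8 + (8)² = 72
E[X(X-1)] = 72 - 8 = 64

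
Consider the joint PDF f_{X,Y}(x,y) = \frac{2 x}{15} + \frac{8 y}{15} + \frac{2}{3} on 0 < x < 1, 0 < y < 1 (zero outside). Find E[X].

E[X] = ∫_0^1 ∫_0^1 x × f(x,y) dy dx
= ∫_0^1 ∫_0^1 x × (\frac{2 x}{15} + \frac{8 y}{15} + \frac{2}{3}) dy dx
= \frac{23}{45}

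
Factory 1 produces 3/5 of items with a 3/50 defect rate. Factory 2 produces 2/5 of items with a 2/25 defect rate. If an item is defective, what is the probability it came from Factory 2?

Using Bayes' theorem:
P(F1) = 3/5, P(D|F1) = 3/50
P(F2) = 2/5, P(D|F2) = 2/25
P(D) = P(D|F1)P(F1) + P(D|F2)P(F2)
     = \frac{17}{250}
P(F2|D) = P(D|F2)P(F2) / P(D)
= \frac{8}{17}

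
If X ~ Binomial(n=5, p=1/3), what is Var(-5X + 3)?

For X ~ Binomial(n=5, p=1/3):
Var(X) = \frac{10}{9}
Var(-5X + 3) = (-5)² × Var(X) = 25 × \frac{10}{9} = \frac{250}{9}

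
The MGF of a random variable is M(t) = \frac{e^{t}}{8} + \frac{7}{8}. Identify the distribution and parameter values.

The MGF M(t) = \frac{e^{t}}{8} + \frac{7}{8} is the standard form for the Bernoulli distribution.
Comparing with the known MGF formula identifies: Bernoulli(p=1/8)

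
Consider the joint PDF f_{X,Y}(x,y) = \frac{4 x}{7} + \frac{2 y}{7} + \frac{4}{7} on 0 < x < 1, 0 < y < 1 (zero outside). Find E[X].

E[X] = ∫_0^1 ∫_0^1 x × f(x,y) dy dx
= ∫_0^1 ∫_0^1 x × (\frac{4 x}{7} + \frac{2 y}{7} + \frac{4}{7}) dy dx
= \frac{23}{42}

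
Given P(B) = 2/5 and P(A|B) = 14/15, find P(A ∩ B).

By definition, P(A|B) = P(A ∩ B) / P(B)
So P(A ∩ B) = P(A|B) × P(B)
= 14/15 × 2/5
= 28/75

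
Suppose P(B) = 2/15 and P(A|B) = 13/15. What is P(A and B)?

By definition, P(A|B) = P(A ∩ B) / P(B)
So P(A ∩ B) = P(A|B) × P(B)
= 13/15 × 2/15
= 26/225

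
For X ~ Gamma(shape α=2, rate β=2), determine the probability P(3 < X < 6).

P(3 < X < 6) = ∫_{3}^{6} f(x) dx
where f(x) = 4 x e^{- 2 x}
= \frac{-13 + 7 e^{6}}{e^{12}}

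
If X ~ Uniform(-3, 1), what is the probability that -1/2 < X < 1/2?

P(-1/2 < X < 1/2) = ∫_{-1/2}^{1/2} f(x) dx
where f(x) = \frac{1}{4}
= \frac{1}{4}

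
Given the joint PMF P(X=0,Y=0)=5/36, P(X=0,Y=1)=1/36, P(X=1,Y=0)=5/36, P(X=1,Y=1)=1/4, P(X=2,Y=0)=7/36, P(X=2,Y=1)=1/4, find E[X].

First find marginal of X:
P(X=0) = 1/6
P(X=1) = 7/18
P(X=2) = 4/9
E[X] = 0 × 1/6 + 1 × 7/18 + 2 × 4/9 = 23/18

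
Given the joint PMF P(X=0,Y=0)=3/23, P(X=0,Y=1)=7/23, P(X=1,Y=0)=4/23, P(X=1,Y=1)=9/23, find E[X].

First find marginal of X:
P(X=0) = 10/23
P(X=1) = 13/23
E[X] = 0 × 10/23 + 1 × 13/23 = 13/23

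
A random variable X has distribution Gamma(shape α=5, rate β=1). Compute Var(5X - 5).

For X ~ Gamma(shape α=5, rate β=1):
Var(X) = 5
Var(5X - 5) = (5)² × Var(X) = 25 × 5 = 125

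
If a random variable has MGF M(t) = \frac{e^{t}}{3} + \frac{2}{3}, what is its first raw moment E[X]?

To find E[X], compute M^(1)(0):
M^(1)(t) = \frac{e^{t}}{3}
M^(1)(0) = \frac{1}{3}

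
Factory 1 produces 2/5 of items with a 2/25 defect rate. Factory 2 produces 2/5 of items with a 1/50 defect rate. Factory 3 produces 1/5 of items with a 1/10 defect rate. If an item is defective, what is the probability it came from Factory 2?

Using Bayes' theorem:
P(F1) = 2/5, P(D|F1) = 2/25
P(F2) = 2/5, P(D|F2) = 1/50
P(F3) = 1/5, P(D|F3) = 1/10
P(D) = P(D|F1)P(F1) + P(D|F2)P(F2) + P(D|F3)P(F3)
     = \frac{3}{50}
P(F2|D) = P(D|F2)P(F2) / P(D)
= \frac{2}{15}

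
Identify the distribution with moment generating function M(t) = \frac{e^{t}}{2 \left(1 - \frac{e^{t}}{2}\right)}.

The MGF M(t) = \frac{e^{t}}{2 \left(1 - \frac{e^{t}}{2}\right)} is the standard form for the Geometric distribution.
Comparing with the known MGF formula identifies: Geometric(p=1/2), X = trial number of first success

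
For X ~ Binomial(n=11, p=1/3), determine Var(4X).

For X ~ Binomial(n=11, p=1/3):
Var(X) = \frac{22}{9}
Var(4X) = (4)² × Var(X) = 16 × \frac{22}{9} = \frac{352}{9}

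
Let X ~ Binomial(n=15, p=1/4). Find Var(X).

For X ~ Binomial(n=15, p=1/4):
Var(X) = \frac{45}{16}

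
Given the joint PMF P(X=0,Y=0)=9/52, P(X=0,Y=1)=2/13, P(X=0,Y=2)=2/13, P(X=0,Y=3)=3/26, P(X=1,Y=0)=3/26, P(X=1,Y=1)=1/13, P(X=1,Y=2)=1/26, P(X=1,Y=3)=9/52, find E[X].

First find marginal of X:
P(X=0) = 31/52
P(X=1) = 21/52
E[X] = 0 × 31/52 + 1 × 21/52 = 21/52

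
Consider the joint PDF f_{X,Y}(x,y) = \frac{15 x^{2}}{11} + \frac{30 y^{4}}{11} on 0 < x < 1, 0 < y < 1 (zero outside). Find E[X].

E[X] = ∫_0^1 ∫_0^1 x × f(x,y) dy dx
= ∫_0^1 ∫_0^1 x × (\frac{15 x^{2}}{11} + \frac{30 y^{4}}{11}) dy dx
= \frac{27}{44}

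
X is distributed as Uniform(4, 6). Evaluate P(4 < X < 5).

P(4 < X < 5) = ∫_{4}^{5} f(x) dx
where f(x) = \frac{1}{2}
= \frac{1}{2}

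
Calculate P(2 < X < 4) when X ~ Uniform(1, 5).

P(2 < X < 4) = ∫_{2}^{4} f(x) dx
where f(x) = \frac{1}{4}
= \frac{1}{2}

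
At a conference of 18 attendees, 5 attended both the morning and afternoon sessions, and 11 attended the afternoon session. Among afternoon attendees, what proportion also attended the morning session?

P(A ∩ B) = 5/18
P(B) = 11/18
P(A|B) = P(A ∩ B) / P(B) = (5/18) / (11/18) = 5/11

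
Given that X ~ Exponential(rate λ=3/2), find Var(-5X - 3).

For X ~ Exponential(rate λ=3/2):
Var(X) = \frac{4}{9}
Var(-5X - 3) = (-5)² × Var(X) = 25 × \frac{4}{9} = \frac{100}{9}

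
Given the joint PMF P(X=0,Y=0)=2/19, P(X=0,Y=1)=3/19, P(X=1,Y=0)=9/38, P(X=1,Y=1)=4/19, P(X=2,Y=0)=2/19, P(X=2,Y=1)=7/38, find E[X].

First find marginal of X:
P(X=0) = 5/19
P(X=1) = 17/38
P(X=2) = 11/38
E[X] = 0 × 5/19 + 1 × 17/38 + 2 × 11/38 = 39/38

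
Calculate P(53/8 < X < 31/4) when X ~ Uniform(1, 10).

P(53/8 < X < 31/4) = ∫_{53/8}^{31/4} f(x) dx
where f(x) = \frac{1}{9}
= \frac{1}{8}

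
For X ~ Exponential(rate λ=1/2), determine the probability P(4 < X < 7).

P(4 < X < 7) = ∫_{4}^{7} f(x) dx
where f(x) = \frac{e^{- \frac{x}{2}}}{2}
= - \frac{1}{e^{\frac{7}{2}}} + e^{-2}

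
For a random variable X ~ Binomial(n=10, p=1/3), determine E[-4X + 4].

For X ~ Binomial(n=10, p=1/3):
E[X] = \frac{10}{3}
E[-4X + 4] = -4 × E[X] + 4 = - \frac{28}{3}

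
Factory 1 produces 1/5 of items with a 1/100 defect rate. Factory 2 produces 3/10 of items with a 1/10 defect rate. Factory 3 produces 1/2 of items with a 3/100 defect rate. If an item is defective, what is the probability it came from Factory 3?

Using Bayes' theorem:
P(F1) = 1/5, P(D|F1) = 1/100
P(F2) = 3/10, P(D|F2) = 1/10
P(F3) = 1/2, P(D|F3) = 3/100
P(D) = P(D|F1)P(F1) + P(D|F2)P(F2) + P(D|F3)P(F3)
     = \frac{47}{1000}
P(F3|D) = P(D|F3)P(F3) / P(D)
= \frac{15}{47}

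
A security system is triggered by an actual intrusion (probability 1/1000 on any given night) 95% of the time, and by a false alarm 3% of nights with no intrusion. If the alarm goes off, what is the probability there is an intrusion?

Let D = the rare event, + = positive/flagged.
P(D) = 1/1000
P(+|D) = 95/100 = 19/20
P(+|D') = 3/100
P(+) = P(+|D)P(D) + P(+|D')P(D')
     = \frac{19}{20} × \frac{1}{1000} + \frac{3}{100} × \frac{999}{1000}
     = \frac{773}{25000}
P(D|+) = P(+|D)P(D)/P(+) = \frac{95}{3092}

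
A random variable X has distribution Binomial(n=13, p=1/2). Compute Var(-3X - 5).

For X ~ Binomial(n=13, p=1/2):
Var(X) = \frac{13}{4}
Var(-3X - 5) = (-3)² × Var(X) = 9 × \frac{13}{4} = \frac{117}{4}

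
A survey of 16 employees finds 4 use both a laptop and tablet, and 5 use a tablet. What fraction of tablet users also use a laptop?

P(A ∩ B) = 4/16 = 1/4
P(B) = 5/16
P(A|B) = P(A ∩ B) / P(B) = (1/4) / (5/16) = 4/5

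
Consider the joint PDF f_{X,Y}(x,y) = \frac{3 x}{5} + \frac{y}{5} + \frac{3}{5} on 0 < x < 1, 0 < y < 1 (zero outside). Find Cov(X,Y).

E[XY] = ∫∫ xy × f(x,y) dx dy = \frac{17}{60}
E[X] = \frac{11}{20}
E[Y] = \frac{31}{60}
Cov(X,Y) = E[XY] - E[X]E[Y] = - \frac{1}{1200}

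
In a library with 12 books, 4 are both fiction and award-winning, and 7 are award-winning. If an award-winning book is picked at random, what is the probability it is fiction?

P(A ∩ B) = 4/12 = 1/3
P(B) = 7/12
P(A|B) = P(A ∩ B) / P(B) = (1/3) / (7/12) = 4/7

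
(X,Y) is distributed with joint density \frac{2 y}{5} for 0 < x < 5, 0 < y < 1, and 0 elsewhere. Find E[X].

f_X(x) = ∫_0^1 \frac{2 y}{5} dy = \frac{1}{5}
E[X] = ∫_0^5 x × (\frac{1}{5}) dx = \frac{5}{2}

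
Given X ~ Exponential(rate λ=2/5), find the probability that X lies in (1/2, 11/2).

P(1/2 < X < 11/2) = ∫_{1/2}^{11/2} f(x) dx
where f(x) = \frac{2 e^{- \frac{2 x}{5}}}{5}
= - \frac{1 - e^{2}}{e^{\frac{11}{5}}}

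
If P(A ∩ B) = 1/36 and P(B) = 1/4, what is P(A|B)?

P(A|B) = P(A ∩ B) / P(B)
= (1/36) / (1/4)
= 1/9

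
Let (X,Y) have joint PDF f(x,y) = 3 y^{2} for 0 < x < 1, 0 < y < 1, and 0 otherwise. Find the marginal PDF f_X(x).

f_X(x) = ∫_0^1 f(x,y) dy
= ∫_0^1 3 y^{2} dy
= 1 for 0 < x < 1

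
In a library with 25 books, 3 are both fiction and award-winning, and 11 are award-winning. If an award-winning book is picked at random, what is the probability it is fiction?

P(A ∩ B) = 3/25
P(B) = 11/25
P(A|B) = P(A ∩ B) / P(B) = (3/25) / (11/25) = 3/11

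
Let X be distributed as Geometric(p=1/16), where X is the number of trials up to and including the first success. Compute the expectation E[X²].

Using the identity E[X²] = Var(X) + (E[X])²:
E[X] = 16
Var(X) = 240
E[X²] = 240 + (16)²
= 496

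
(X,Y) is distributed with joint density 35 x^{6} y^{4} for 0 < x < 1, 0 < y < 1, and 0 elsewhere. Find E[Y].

E[Y] = ∫_0^1 ∫_0^1 y × f(x,y) dx dy
= \frac{5}{6}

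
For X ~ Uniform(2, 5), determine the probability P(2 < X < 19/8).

P(2 < X < 19/8) = ∫_{2}^{19/8} f(x) dx
where f(x) = \frac{1}{3}
= \frac{1}{8}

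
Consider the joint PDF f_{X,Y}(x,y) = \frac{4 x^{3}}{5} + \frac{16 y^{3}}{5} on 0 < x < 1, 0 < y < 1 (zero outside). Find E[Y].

E[Y] = ∫_0^1 ∫_0^1 y × f(x,y) dx dy
= \frac{37}{50}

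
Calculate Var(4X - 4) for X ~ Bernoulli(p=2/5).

For X ~ Bernoulli(p=2/5):
Var(X) = \frac{6}{25}
Var(4X - 4) = (4)² × Var(X) = 16 × \frac{6}{25} = \frac{96}{25}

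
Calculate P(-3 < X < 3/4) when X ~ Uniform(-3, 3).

P(-3 < X < 3/4) = ∫_{-3}^{3/4} f(x) dx
where f(x) = \frac{1}{6}
= \frac{5}{8}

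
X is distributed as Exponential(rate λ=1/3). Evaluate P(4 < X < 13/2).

P(4 < X < 13/2) = ∫_{4}^{13/2} f(x) dx
where f(x) = \frac{e^{- \frac{x}{3}}}{3}
= - \frac{1}{e^{\frac{13}{6}}} + e^{- \frac{4}{3}}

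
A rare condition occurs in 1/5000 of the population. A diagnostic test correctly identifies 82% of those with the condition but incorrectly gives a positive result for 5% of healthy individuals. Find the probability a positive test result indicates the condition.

Let D = the rare event, + = positive/flagged.
P(D) = 1/5000
P(+|D) = 82/100 = 41/50
P(+|D') = 5/100 = 1/20
P(+) = P(+|D)P(D) + P(+|D')P(D')
     = \frac{41}{50} × \frac{1}{5000} + \frac{1}{20} × \frac{4999}{5000}
     = \frac{25077}{500000}
P(D|+) = P(+|D)P(D)/P(+) = \frac{82}{25077}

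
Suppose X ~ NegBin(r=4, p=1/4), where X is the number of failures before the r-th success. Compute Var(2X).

For X ~ NegBin(r=4, p=1/4), where X is the number of failures before the r-th success:
Var(X) = 48
Var(2X) = (2)² × Var(X) = 4 × 48 = 192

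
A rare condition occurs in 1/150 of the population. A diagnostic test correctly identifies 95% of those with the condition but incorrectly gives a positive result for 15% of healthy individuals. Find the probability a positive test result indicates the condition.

Let D = the rare event, + = positive/flagged.
P(D) = 1/150
P(+|D) = 95/100 = 19/20
P(+|D') = 15/100 = 3/20
P(+) = P(+|D)P(D) + P(+|D')P(D')
     = \frac{19}{20} × \frac{1}{150} + \frac{3}{20} × \frac{149}{150}
     = \frac{233}{1500}
P(D|+) = P(+|D)P(D)/P(+) = \frac{19}{466}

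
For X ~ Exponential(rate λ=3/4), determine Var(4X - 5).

For X ~ Exponential(rate λ=3/4):
Var(X) = \frac{16}{9}
Var(4X - 5) = (4)² × Var(X) = 16 × \frac{16}{9} = \frac{256}{9}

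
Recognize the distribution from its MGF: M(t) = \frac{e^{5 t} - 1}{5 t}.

The MGF M(t) = \frac{e^{5 t} - 1}{5 t} is the standard form for the Uniform distribution.
Comparing with the known MGF formula identifies: Uniform(0, 5)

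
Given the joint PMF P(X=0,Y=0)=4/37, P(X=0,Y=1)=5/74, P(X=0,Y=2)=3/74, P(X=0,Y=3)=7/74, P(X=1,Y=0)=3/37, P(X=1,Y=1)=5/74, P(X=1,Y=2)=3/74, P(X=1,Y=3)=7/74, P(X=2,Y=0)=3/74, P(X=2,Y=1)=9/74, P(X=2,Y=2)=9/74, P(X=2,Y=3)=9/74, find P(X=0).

P(X=0) = P(X=0,Y=0) + P(X=0,Y=1) + P(X=0,Y=2) + P(X=0,Y=3)
= 4/37 + 5/74 + 3/74 + 7/74
= 23/74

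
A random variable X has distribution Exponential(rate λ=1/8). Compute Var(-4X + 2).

For X ~ Exponential(rate λ=1/8):
Var(X) = 64
Var(-4X + 2) = (-4)² × Var(X) = 16 × 64 = 1024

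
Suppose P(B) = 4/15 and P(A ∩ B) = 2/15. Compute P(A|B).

P(A|B) = P(A ∩ B) / P(B)
= (2/15) / (4/15)
= 1/2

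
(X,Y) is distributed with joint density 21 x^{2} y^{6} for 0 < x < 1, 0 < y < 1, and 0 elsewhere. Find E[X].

E[X] = ∫_0^1 ∫_0^1 x × f(x,y) dy dx
= ∫_0^1 ∫_0^1 x × (21 x^{2} y^{6}) dy dx
= \frac{3}{4}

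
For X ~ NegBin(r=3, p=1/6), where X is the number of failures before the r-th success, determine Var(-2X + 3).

For X ~ NegBin(r=3, p=1/6), where X is the number of failures before the r-th success:
Var(X) = 90
Var(-2X + 3) = (-2)² × Var(X) = 4 × 90 = 360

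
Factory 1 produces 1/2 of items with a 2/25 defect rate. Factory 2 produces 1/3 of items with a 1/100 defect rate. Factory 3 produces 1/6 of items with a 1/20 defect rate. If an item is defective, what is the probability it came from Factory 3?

Using Bayes' theorem:
P(F1) = 1/2, P(D|F1) = 2/25
P(F2) = 1/3, P(D|F2) = 1/100
P(F3) = 1/6, P(D|F3) = 1/20
P(D) = P(D|F1)P(F1) + P(D|F2)P(F2) + P(D|F3)P(F3)
     = \frac{31}{600}
P(F3|D) = P(D|F3)P(F3) / P(D)
= \frac{5}{31}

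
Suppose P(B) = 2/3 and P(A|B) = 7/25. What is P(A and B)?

By definition, P(A|B) = P(A ∩ B) / P(B)
So P(A ∩ B) = P(A|B) × P(B)
= 7/25 × 2/3
= 14/75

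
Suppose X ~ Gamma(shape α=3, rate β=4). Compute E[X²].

Using the identity E[X²] = Var(X) + (E[X])²:
E[X] = \frac{3}{4}
Var(X) = \frac{3}{16}
E[X²] = \frac{3}{16} + (\frac{3}{4})²
= \frac{3}{4}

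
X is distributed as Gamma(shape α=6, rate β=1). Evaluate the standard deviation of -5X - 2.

For X ~ Gamma(shape α=6, rate β=1):
Var(X) = 6
SD(X) = √(Var(X)) = √(6) = \sqrt{6}
SD(-5X - 2) = |-5| × SD(X) = 5 × \sqrt{6} = 5 \sqrt{6}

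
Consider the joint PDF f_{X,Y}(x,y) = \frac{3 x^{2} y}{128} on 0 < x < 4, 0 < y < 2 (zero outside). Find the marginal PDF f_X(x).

f_X(x) = ∫_0^2 f(x,y) dy
= ∫_0^2 \frac{3 x^{2} y}{128} dy
= \frac{3 x^{2}}{64} for 0 < x < 4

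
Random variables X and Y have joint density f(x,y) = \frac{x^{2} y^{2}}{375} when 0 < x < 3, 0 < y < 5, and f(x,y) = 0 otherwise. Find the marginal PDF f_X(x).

f_X(x) = ∫_0^5 f(x,y) dy
= ∫_0^5 \frac{x^{2} y^{2}}{375} dy
= \frac{x^{2}}{9} for 0 < x < 3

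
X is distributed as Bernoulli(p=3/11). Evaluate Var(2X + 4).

For X ~ Bernoulli(p=3/11):
Var(X) = \frac{24}{121}
Var(2X + 4) = (2)² × Var(X) = 4 × \frac{24}{121} = \frac{96}{121}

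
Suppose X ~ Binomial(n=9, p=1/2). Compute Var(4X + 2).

For X ~ Binomial(n=9, p=1/2):
Var(X) = \frac{9}{4}
Var(4X + 2) = (4)² × Var(X) = 16 × \frac{9}{4} = 36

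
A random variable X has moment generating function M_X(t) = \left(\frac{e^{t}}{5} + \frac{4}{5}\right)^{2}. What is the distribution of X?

The MGF M(t) = \left(\frac{e^{t}}{5} + \frac{4}{5}\right)^{2} is the standard form for the Binomial distribution.
Comparing with the known MGF formula identifies: Binomial(n=2, p=1/5)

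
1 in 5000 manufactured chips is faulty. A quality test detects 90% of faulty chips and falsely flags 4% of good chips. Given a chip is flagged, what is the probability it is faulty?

Let D = the rare event, + = positive/flagged.
P(D) = 1/5000
P(+|D) = 90/100 = 9/10
P(+|D') = 4/100 = 1/25
P(+) = P(+|D)P(D) + P(+|D')P(D')
     = \frac{9}{10} × \frac{1}{5000} + \frac{1}{25} × \frac{4999}{5000}
     = \frac{10043}{250000}
P(D|+) = P(+|D)P(D)/P(+) = \frac{45}{10043}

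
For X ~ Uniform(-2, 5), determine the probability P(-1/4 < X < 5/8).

P(-1/4 < X < 5/8) = ∫_{-1/4}^{5/8} f(x) dx
where f(x) = \frac{1}{7}
= \frac{1}{8}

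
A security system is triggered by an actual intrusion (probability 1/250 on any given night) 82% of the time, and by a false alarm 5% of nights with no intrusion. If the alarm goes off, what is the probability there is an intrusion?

Let D = the rare event, + = positive/flagged.
P(D) = 1/250
P(+|D) = 82/100 = 41/50
P(+|D') = 5/100 = 1/20
P(+) = P(+|D)P(D) + P(+|D')P(D')
     = \frac{41}{50} × \frac{1}{250} + \frac{1}{20} × \frac{249}{250}
     = \frac{1327}{25000}
P(D|+) = P(+|D)P(D)/P(+) = \frac{82}{1327}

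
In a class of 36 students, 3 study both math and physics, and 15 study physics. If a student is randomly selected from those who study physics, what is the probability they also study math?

P(A ∩ B) = 3/36 = 1/12
P(B) = 15/36 = 5/12
P(A|B) = P(A ∩ B) / P(B) = (1/12) / (5/12) = 1/5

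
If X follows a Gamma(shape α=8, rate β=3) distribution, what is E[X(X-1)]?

E[X(X-1)] = E[X² - X] = E[X²] - E[X]
E[X] = \frac{8}{3}
E[X²] = Var(X) + (E[X])² = \frac{8}{9} + (\frac{8}{3})² = 8
E[X(X-1)] = 8 - \frac{8}{3} = \frac{16}{3}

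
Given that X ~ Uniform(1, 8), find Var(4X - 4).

For X ~ Uniform(1, 8):
Var(X) = \frac{49}{12}
Var(4X - 4) = (4)² × Var(X) = 16 × \frac{49}{12} = \frac{196}{3}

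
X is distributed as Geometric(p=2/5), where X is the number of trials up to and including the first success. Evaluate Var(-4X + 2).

For X ~ Geometric(p=2/5), where X is the number of trials up to and including the first success:
Var(X) = \frac{15}{4}
Var(-4X + 2) = (-4)² × Var(X) = 16 × \frac{15}{4} = 60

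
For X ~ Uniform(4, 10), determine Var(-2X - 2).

For X ~ Uniform(4, 10):
Var(X) = 3
Var(-2X - 2) = (-2)² × Var(X) = 4 × 3 = 12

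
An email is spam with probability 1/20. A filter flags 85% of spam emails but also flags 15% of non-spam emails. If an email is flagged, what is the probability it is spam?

Let D = the rare event, + = positive/flagged.
P(D) = 1/20
P(+|D) = 85/100 = 17/20
P(+|D') = 15/100 = 3/20
P(+) = P(+|D)P(D) + P(+|D')P(D')
     = \frac{17}{20} × \frac{1}{20} + \frac{3}{20} × \frac{19}{20}
     = \frac{37}{200}
P(D|+) = P(+|D)P(D)/P(+) = \frac{17}{74}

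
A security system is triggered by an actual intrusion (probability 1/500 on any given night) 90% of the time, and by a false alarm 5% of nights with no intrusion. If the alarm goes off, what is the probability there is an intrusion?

Let D = the rare event, + = positive/flagged.
P(D) = 1/500
P(+|D) = 90/100 = 9/10
P(+|D') = 5/100 = 1/20
P(+) = P(+|D)P(D) + P(+|D')P(D')
     = \frac{9}{10} × \frac{1}{500} + \frac{1}{20} × \frac{499}{500}
     = \frac{517}{10000}
P(D|+) = P(+|D)P(D)/P(+) = \frac{18}{517}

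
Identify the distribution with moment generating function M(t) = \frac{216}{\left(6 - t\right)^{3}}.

The MGF M(t) = \frac{216}{\left(6 - t\right)^{3}} is the standard form for the Gamma distribution.
Comparing with the known MGF formula identifies: Gamma(shape α=3, rate β=6)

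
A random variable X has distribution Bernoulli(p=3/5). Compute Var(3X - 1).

For X ~ Bernoulli(p=3/5):
Var(X) = \frac{6}{25}
Var(3X - 1) = (3)² × Var(X) = 9 × \frac{6}{25} = \frac{54}{25}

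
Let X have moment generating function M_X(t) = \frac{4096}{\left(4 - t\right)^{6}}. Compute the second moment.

To find E[X^2], compute M^(2)(0):
M^(1)(t) = \frac{24576}{\left(4 - t\right)^{7}}
M^(2)(t) = \frac{172032}{\left(4 - t\right)^{8}}
M^(2)(0) = \frac{21}{8}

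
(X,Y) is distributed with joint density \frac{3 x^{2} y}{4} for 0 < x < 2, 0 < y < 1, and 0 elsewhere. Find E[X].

f_X(x) = ∫_0^1 \frac{3 x^{2} y}{4} dy = \frac{3 x^{2}}{8}
E[X] = ∫_0^2 x × (\frac{3 x^{2}}{8}) dx = \frac{3}{2}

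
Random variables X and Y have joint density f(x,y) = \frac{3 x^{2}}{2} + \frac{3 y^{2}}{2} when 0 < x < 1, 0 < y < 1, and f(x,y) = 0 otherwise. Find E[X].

E[X] = ∫_0^1 ∫_0^1 x × f(x,y) dy dx
= ∫_0^1 ∫_0^1 x × (\frac{3 x^{2}}{2} + \frac{3 y^{2}}{2}) dy dx
= \frac{5}{8}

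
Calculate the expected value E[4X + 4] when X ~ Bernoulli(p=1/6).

For X ~ Bernoulli(p=1/6):
E[X] = \frac{1}{6}
E[4X + 4] = 4 × E[X] + 4 = \frac{14}{3}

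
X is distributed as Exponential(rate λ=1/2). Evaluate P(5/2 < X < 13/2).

P(5/2 < X < 13/2) = ∫_{5/2}^{13/2} f(x) dx
where f(x) = \frac{e^{- \frac{x}{2}}}{2}
= - \frac{1 - e^{2}}{e^{\frac{13}{4}}}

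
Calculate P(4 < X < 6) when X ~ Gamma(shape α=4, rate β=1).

P(4 < X < 6) = ∫_{4}^{6} f(x) dx
where f(x) = \frac{x^{3} e^{- x}}{6}
= \frac{-183 + 71 e^{2}}{3 e^{6}}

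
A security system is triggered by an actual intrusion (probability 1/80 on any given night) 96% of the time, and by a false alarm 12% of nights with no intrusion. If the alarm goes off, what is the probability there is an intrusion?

Let D = the rare event, + = positive/flagged.
P(D) = 1/80
P(+|D) = 96/100 = 24/25
P(+|D') = 12/100 = 3/25
P(+) = P(+|D)P(D) + P(+|D')P(D')
     = \frac{24}{25} × \frac{1}{80} + \frac{3}{25} × \frac{79}{80}
     = \frac{261}{2000}
P(D|+) = P(+|D)P(D)/P(+) = \frac{8}{87}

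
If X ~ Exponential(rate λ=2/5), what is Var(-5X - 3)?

For X ~ Exponential(rate λ=2/5):
Var(X) = \frac{25}{4}
Var(-5X - 3) = (-5)² × Var(X) = 25 × \frac{25}{4} = \frac{625}{4}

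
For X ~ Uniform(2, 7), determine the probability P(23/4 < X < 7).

P(23/4 < X < 7) = ∫_{23/4}^{7} f(x) dx
where f(x) = \frac{1}{5}
= \frac{1}{4}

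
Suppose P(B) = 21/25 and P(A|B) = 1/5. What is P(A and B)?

By definition, P(A|B) = P(A ∩ B) / P(B)
So P(A ∩ B) = P(A|B) × P(B)
= 1/5 × 21/25
= 21/125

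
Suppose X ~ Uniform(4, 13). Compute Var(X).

For X ~ Uniform(4, 13):
Var(X) = \frac{27}{4}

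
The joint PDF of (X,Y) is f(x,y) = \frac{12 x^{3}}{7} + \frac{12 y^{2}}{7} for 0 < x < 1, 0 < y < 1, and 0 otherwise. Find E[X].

E[X] = ∫_0^1 ∫_0^1 x × f(x,y) dy dx
= ∫_0^1 ∫_0^1 x × (\frac{12 x^{3}}{7} + \frac{12 y^{2}}{7}) dy dx
= \frac{22}{35}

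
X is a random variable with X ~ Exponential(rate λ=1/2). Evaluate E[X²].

Using the identity E[X²] = Var(X) + (E[X])²:
E[X] = 2
Var(X) = 4
E[X²] = 4 + (2)²
= 8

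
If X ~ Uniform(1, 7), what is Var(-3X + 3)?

For X ~ Uniform(1, 7):
Var(X) = 3
Var(-3X + 3) = (-3)² × Var(X) = 9 × 3 = 27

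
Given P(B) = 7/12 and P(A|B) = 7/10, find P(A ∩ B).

By definition, P(A|B) = P(A ∩ B) / P(B)
So P(A ∩ B) = P(A|B) × P(B)
= 7/10 × 7/12
= 49/120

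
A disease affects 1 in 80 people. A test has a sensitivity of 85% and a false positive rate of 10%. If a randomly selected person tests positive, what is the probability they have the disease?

Let D = the rare event, + = positive/flagged.
P(D) = 1/80
P(+|D) = 85/100 = 17/20
P(+|D') = 10/100 = 1/10
P(+) = P(+|D)P(D) + P(+|D')P(D')
     = \frac{17}{20} × \frac{1}{80} + \frac{1}{10} × \frac{79}{80}
     = \frac{7}{64}
P(D|+) = P(+|D)P(D)/P(+) = \frac{17}{175}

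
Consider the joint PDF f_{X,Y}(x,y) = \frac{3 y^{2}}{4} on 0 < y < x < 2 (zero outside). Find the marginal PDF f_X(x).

f_X(x) = ∫_0^x \frac{3 y^{2}}{4} dy = \frac{x^{3}}{4}
for 0 < x < 2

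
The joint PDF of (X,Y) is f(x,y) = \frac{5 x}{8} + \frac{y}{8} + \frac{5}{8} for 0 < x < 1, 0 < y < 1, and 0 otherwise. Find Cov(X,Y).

E[XY] = ∫∫ xy × f(x,y) dx dy = \frac{9}{32}
E[X] = \frac{53}{96}
E[Y] = \frac{49}{96}
Cov(X,Y) = E[XY] - E[X]E[Y] = - \frac{5}{9216}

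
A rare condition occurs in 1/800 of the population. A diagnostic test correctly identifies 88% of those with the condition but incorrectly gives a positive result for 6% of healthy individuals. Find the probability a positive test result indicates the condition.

Let D = the rare event, + = positive/flagged.
P(D) = 1/800
P(+|D) = 88/100 = 22/25
P(+|D') = 6/100 = 3/50
P(+) = P(+|D)P(D) + P(+|D')P(D')
     = \frac{22}{25} × \frac{1}{800} + \frac{3}{50} × \frac{799}{800}
     = \frac{2441}{40000}
P(D|+) = P(+|D)P(D)/P(+) = \frac{44}{2441}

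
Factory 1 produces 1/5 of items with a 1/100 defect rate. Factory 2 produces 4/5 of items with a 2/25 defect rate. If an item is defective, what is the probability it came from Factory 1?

Using Bayes' theorem:
P(F1) = 1/5, P(D|F1) = 1/100
P(F2) = 4/5, P(D|F2) = 2/25
P(D) = P(D|F1)P(F1) + P(D|F2)P(F2)
     = \frac{33}{500}
P(F1|D) = P(D|F1)P(F1) / P(D)
= \frac{1}{33}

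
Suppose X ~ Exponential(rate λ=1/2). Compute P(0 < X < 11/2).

P(0 < X < 11/2) = ∫_{0}^{11/2} f(x) dx
where f(x) = \frac{e^{- \frac{x}{2}}}{2}
= 1 - e^{- \frac{11}{4}}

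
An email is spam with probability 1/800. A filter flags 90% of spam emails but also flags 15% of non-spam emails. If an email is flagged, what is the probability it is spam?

Let D = the rare event, + = positive/flagged.
P(D) = 1/800
P(+|D) = 90/100 = 9/10
P(+|D') = 15/100 = 3/20
P(+) = P(+|D)P(D) + P(+|D')P(D')
     = \frac{9}{10} × \frac{1}{800} + \frac{3}{20} × \frac{799}{800}
     = \frac{483}{3200}
P(D|+) = P(+|D)P(D)/P(+) = \frac{6}{805}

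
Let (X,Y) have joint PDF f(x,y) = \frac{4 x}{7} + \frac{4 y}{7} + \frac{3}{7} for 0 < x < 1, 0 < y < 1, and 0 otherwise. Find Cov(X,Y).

E[XY] = ∫∫ xy × f(x,y) dx dy = \frac{25}{84}
E[X] = \frac{23}{42}
E[Y] = \frac{23}{42}
Cov(X,Y) = E[XY] - E[X]E[Y] = - \frac{1}{441}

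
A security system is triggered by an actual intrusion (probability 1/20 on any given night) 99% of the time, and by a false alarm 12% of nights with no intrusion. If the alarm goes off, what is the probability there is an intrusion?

Let D = the rare event, + = positive/flagged.
P(D) = 1/20
P(+|D) = 99/100
P(+|D') = 12/100 = 3/25
P(+) = P(+|D)P(D) + P(+|D')P(D')
     = \frac{99}{100} × \frac{1}{20} + \frac{3}{25} × \frac{19}{20}
     = \frac{327}{2000}
P(D|+) = P(+|D)P(D)/P(+) = \frac{33}{109}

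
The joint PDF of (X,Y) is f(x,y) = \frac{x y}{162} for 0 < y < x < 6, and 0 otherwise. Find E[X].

f_X(x) = ∫_0^x \frac{x y}{162} dy = \frac{x^{3}}{324}
E[X] = ∫_0^6 x × (\frac{x^{3}}{324}) dx = \frac{24}{5}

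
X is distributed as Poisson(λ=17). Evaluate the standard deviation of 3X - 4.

For X ~ Poisson(λ=17):
Var(X) = 17
SD(X) = √(Var(X)) = √(17) = \sqrt{17}
SD(3X - 4) = |3| × SD(X) = 3 × \sqrt{17} = 3 \sqrt{17}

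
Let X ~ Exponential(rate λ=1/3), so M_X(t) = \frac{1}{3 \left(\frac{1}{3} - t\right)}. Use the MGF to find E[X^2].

To find E[X^2], compute M^(2)(0):
M^(1)(t) = \frac{1}{3 \left(\frac{1}{3} - t\right)^{2}}
M^(2)(t) = \frac{2}{3 \left(\frac{1}{3} - t\right)^{3}}
M^(2)(0) = 18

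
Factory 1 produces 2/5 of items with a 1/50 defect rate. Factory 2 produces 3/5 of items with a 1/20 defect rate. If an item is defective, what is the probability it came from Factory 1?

Using Bayes' theorem:
P(F1) = 2/5, P(D|F1) = 1/50
P(F2) = 3/5, P(D|F2) = 1/20
P(D) = P(D|F1)P(F1) + P(D|F2)P(F2)
     = \frac{19}{500}
P(F1|D) = P(D|F1)P(F1) / P(D)
= \frac{4}{19}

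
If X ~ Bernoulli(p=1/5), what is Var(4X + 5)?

For X ~ Bernoulli(p=1/5):
Var(X) = \frac{4}{25}
Var(4X + 5) = (4)² × Var(X) = 16 × \frac{4}{25} = \frac{64}{25}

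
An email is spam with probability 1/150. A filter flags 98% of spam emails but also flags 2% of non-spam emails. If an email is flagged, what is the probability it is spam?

Let D = the rare event, + = positive/flagged.
P(D) = 1/150
P(+|D) = 98/100 = 49/50
P(+|D') = 2/100 = 1/50
P(+) = P(+|D)P(D) + P(+|D')P(D')
     = \frac{49}{50} × \frac{1}{150} + \frac{1}{50} × \frac{149}{150}
     = \frac{33}{1250}
P(D|+) = P(+|D)P(D)/P(+) = \frac{49}{198}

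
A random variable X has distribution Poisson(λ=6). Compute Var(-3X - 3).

For X ~ Poisson(λ=6):
Var(X) = 6
Var(-3X - 3) = (-3)² × Var(X) = 9 × 6 = 54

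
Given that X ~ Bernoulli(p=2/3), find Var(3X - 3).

For X ~ Bernoulli(p=2/3):
Var(X) = \frac{2}{9}
Var(3X - 3) = (3)² × Var(X) = 9 × \frac{2}{9} = 2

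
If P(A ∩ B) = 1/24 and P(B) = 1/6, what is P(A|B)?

P(A|B) = P(A ∩ B) / P(B)
= (1/24) / (1/6)
= 1/4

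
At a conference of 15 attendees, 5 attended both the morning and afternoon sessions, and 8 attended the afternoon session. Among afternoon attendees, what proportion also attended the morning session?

P(A ∩ B) = 5/15 = 1/3
P(B) = 8/15
P(A|B) = P(A ∩ B) / P(B) = (1/3) / (8/15) = 5/8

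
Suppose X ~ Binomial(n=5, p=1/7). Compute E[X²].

Using the identity E[X²] = Var(X) + (E[X])²:
E[X] = \frac{5}{7}
Var(X) = \frac{30}{49}
E[X²] = \frac{30}{49} + (\frac{5}{7})²
= \frac{55}{49}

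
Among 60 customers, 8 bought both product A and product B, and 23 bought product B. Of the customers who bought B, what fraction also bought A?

P(A ∩ B) = 8/60 = 2/15
P(B) = 23/60
P(A|B) = P(A ∩ B) / P(B) = (2/15) / (23/60) = 8/23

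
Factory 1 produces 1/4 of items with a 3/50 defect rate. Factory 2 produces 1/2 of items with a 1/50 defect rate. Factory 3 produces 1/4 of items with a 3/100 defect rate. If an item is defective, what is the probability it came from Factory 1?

Using Bayes' theorem:
P(F1) = 1/4, P(D|F1) = 3/50
P(F2) = 1/2, P(D|F2) = 1/50
P(F3) = 1/4, P(D|F3) = 3/100
P(D) = P(D|F1)P(F1) + P(D|F2)P(F2) + P(D|F3)P(F3)
     = \frac{13}{400}
P(F1|D) = P(D|F1)P(F1) / P(D)
= \frac{6}{13}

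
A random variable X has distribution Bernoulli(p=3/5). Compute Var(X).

For X ~ Bernoulli(p=3/5):
Var(X) = \frac{6}{25}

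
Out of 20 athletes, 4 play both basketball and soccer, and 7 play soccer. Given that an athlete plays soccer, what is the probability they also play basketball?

P(A ∩ B) = 4/20 = 1/5
P(B) = 7/20
P(A|B) = P(A ∩ B) / P(B) = (1/5) / (7/20) = 4/7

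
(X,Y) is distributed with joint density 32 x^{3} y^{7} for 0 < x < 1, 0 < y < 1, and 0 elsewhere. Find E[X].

E[X] = ∫_0^1 ∫_0^1 x × f(x,y) dy dx
= ∫_0^1 ∫_0^1 x × (32 x^{3} y^{7}) dy dx
= \frac{4}{5}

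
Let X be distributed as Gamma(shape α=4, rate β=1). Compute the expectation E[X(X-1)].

E[X(X-1)] = E[X² - X] = E[X²] - E[X]
E[X] = 4
E[X²] = Var(X) + (E[X])² = 4 + (4)² = 20
E[X(X-1)] = 20 - 4 = 16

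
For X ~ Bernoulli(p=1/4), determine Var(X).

For X ~ Bernoulli(p=1/4):
Var(X) = \frac{3}{16}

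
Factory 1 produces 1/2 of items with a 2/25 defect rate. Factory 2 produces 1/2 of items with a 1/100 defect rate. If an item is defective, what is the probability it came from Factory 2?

Using Bayes' theorem:
P(F1) = 1/2, P(D|F1) = 2/25
P(F2) = 1/2, P(D|F2) = 1/100
P(D) = P(D|F1)P(F1) + P(D|F2)P(F2)
     = \frac{9}{200}
P(F2|D) = P(D|F2)P(F2) / P(D)
= \frac{1}{9}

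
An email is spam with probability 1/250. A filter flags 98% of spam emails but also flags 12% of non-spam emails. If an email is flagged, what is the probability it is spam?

Let D = the rare event, + = positive/flagged.
P(D) = 1/250
P(+|D) = 98/100 = 49/50
P(+|D') = 12/100 = 3/25
P(+) = P(+|D)P(D) + P(+|D')P(D')
     = \frac{49}{50} × \frac{1}{250} + \frac{3}{25} × \frac{249}{250}
     = \frac{1543}{12500}
P(D|+) = P(+|D)P(D)/P(+) = \frac{49}{1543}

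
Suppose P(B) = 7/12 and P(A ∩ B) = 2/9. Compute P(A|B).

P(A|B) = P(A ∩ B) / P(B)
= (2/9) / (7/12)
= 8/21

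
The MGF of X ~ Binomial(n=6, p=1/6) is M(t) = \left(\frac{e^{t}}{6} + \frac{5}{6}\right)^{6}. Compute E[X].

To find E[X], compute M^(1)(0):
M^(1)(t) = \left(\frac{e^{t}}{6} + \frac{5}{6}\right)^{5} e^{t}
M^(1)(0) = 1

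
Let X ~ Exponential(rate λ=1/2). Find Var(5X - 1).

For X ~ Exponential(rate λ=1/2):
Var(X) = 4
Var(5X - 1) = (5)² × Var(X) = 25 × 4 = 100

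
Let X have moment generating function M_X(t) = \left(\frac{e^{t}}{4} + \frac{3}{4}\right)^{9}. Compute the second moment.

To find E[X^2], compute M^(2)(0):
M^(1)(t) = \frac{9 \left(\frac{e^{t}}{4} + \frac{3}{4}\right)^{8} e^{t}}{4}
M^(2)(t) = \frac{9 \left(\frac{e^{t}}{4} + \frac{3}{4}\right)^{8} e^{t}}{4} + \frac{9 \left(\frac{e^{t}}{4} + \frac{3}{4}\right)^{7} e^{2 t}}{2}
M^(2)(0) = \frac{27}{4}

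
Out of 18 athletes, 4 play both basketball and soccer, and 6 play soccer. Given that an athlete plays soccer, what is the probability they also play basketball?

P(A ∩ B) = 4/18 = 2/9
P(B) = 6/18 = 1/3
P(A|B) = P(A ∩ B) / P(B) = (2/9) / (1/3) = 2/3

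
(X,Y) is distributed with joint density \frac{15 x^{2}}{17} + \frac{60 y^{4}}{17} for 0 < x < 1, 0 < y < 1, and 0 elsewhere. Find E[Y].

E[Y] = ∫_0^1 ∫_0^1 y × f(x,y) dx dy
= \frac{25}{34}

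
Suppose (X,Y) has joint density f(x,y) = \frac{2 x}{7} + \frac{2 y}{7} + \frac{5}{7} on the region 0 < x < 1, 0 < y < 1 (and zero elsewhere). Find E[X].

E[X] = ∫_0^1 ∫_0^1 x × f(x,y) dy dx
= ∫_0^1 ∫_0^1 x × (\frac{2 x}{7} + \frac{2 y}{7} + \frac{5}{7}) dy dx
= \frac{11}{21}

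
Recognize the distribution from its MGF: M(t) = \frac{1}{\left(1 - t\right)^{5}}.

The MGF M(t) = \frac{1}{\left(1 - t\right)^{5}} is the standard form for the Gamma distribution.
Comparing with the known MGF formula identifies: Gamma(shape α=5, rate β=1)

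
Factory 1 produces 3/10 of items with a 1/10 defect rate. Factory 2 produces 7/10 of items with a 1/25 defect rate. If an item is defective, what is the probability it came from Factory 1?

Using Bayes' theorem:
P(F1) = 3/10, P(D|F1) = 1/10
P(F2) = 7/10, P(D|F2) = 1/25
P(D) = P(D|F1)P(F1) + P(D|F2)P(F2)
     = \frac{29}{500}
P(F1|D) = P(D|F1)P(F1) / P(D)
= \frac{15}{29}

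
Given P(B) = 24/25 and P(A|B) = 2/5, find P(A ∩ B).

By definition, P(A|B) = P(A ∩ B) / P(B)
So P(A ∩ B) = P(A|B) × P(B)
= 2/5 × 24/25
= 48/125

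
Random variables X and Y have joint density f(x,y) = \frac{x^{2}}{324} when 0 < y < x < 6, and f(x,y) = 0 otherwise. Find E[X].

f_X(x) = ∫_0^x \frac{x^{2}}{324} dy = \frac{x^{3}}{324}
E[X] = ∫_0^6 x × (\frac{x^{3}}{324}) dx = \frac{24}{5}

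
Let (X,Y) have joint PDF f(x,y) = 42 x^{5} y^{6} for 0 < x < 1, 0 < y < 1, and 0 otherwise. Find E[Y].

E[Y] = ∫_0^1 ∫_0^1 y × f(x,y) dx dy
= \frac{7}{8}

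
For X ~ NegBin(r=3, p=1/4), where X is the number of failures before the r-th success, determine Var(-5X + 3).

For X ~ NegBin(r=3, p=1/4), where X is the number of failures before the r-th success:
Var(X) = 36
Var(-5X + 3) = (-5)² × Var(X) = 25 × 36 = 900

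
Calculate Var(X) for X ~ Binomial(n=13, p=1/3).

For X ~ Binomial(n=13, p=1/3):
Var(X) = \frac{26}{9}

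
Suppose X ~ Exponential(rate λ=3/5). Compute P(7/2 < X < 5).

P(7/2 < X < 5) = ∫_{7/2}^{5} f(x) dx
where f(x) = \frac{3 e^{- \frac{3 x}{5}}}{5}
= - \frac{1}{e^{3}} + e^{- \frac{21}{10}}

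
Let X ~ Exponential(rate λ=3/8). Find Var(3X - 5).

For X ~ Exponential(rate λ=3/8):
Var(X) = \frac{64}{9}
Var(3X - 5) = (3)² × Var(X) = 9 × \frac{64}{9} = 64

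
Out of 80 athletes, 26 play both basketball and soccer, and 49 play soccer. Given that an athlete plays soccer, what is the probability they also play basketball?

P(A ∩ B) = 26/80 = 13/40
P(B) = 49/80
P(A|B) = P(A ∩ B) / P(B) = (13/40) / (49/80) = 26/49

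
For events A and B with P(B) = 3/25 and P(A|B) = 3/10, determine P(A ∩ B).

By definition, P(A|B) = P(A ∩ B) / P(B)
So P(A ∩ B) = P(A|B) × P(B)
= 3/10 × 3/25
= 9/250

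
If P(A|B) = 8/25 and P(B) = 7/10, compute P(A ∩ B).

By definition, P(A|B) = P(A ∩ B) / P(B)
So P(A ∩ B) = P(A|B) × P(B)
= 8/25 × 7/10
= 28/125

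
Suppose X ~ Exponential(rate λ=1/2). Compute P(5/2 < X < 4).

P(5/2 < X < 4) = ∫_{5/2}^{4} f(x) dx
where f(x) = \frac{e^{- \frac{x}{2}}}{2}
= - \frac{1}{e^{2}} + e^{- \frac{5}{4}}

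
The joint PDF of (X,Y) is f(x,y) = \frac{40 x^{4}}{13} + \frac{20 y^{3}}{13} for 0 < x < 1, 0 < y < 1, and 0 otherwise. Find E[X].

E[X] = ∫_0^1 ∫_0^1 x × f(x,y) dy dx
= ∫_0^1 ∫_0^1 x × (\frac{40 x^{4}}{13} + \frac{20 y^{3}}{13}) dy dx
= \frac{55}{78}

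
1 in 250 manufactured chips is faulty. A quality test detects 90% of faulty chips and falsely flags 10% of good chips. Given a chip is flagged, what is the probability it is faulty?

Let D = the rare event, + = positive/flagged.
P(D) = 1/250
P(+|D) = 90/100 = 9/10
P(+|D') = 10/100 = 1/10
P(+) = P(+|D)P(D) + P(+|D')P(D')
     = \frac{9}{10} × \frac{1}{250} + \frac{1}{10} × \frac{249}{250}
     = \frac{129}{1250}
P(D|+) = P(+|D)P(D)/P(+) = \frac{3}{86}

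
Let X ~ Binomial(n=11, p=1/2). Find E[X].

For X ~ Binomial(n=11, p=1/2), the expected value is:
E[X] = \frac{11}{2}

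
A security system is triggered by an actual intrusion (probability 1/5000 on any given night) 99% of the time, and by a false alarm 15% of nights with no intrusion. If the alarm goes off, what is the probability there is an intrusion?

Let D = the rare event, + = positive/flagged.
P(D) = 1/5000
P(+|D) = 99/100
P(+|D') = 15/100 = 3/20
P(+) = P(+|D)P(D) + P(+|D')P(D')
     = \frac{99}{100} × \frac{1}{5000} + \frac{3}{20} × \frac{4999}{5000}
     = \frac{18771}{125000}
P(D|+) = P(+|D)P(D)/P(+) = \frac{33}{25028}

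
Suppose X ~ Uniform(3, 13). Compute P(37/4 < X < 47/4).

P(37/4 < X < 47/4) = ∫_{37/4}^{47/4} f(x) dx
where f(x) = \frac{1}{10}
= \frac{1}{4}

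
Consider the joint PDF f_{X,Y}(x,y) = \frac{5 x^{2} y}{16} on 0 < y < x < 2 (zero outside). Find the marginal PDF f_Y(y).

f_Y(y) = ∫_y^2 \frac{5 x^{2} y}{16} dx = \frac{5 y \left(8 - y^{3}\right)}{48}
for 0 < y < 2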